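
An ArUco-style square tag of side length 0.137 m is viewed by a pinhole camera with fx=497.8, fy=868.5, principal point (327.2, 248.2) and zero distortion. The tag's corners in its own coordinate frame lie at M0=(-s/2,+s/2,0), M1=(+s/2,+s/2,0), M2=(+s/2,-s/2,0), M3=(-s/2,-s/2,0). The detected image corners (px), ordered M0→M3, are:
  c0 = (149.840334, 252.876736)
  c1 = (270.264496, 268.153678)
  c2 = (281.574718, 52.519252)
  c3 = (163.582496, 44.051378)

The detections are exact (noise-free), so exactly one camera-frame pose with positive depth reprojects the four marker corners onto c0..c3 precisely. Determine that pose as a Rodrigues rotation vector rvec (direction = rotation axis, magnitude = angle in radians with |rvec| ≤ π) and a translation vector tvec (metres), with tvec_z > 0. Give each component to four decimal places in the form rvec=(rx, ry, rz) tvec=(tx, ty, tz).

rvec=(-0.1000, 0.1205, 0.0745) tvec=(-0.1236, -0.0603, 0.5507)

Intrinsics K: fx=497.8, fy=868.5, cx=327.2, cy=248.2
Marker side s = 0.137 m; corners in marker frame (Z=0):
  M0 = (-0.0685, +0.0685, 0)
  M1 = (+0.0685, +0.0685, 0)
  M2 = (+0.0685, -0.0685, 0)
  M3 = (-0.0685, -0.0685, 0)
Detected image corners:
  c0 = (149.840334, 252.876736) px
  c1 = (270.264496, 268.153678) px
  c2 = (281.574718, 52.519252) px
  c3 = (163.582496, 44.051378) px
Planar DLT: solve 8×8 A·h = b for H (H[2,2]=1):
  H  [+821.45736 -128.88400 +215.47277]
  H  [+51.69790 +1522.10632 +153.05504]
  H  [-0.22454 -0.17250 +1.00000]
B = K⁻¹H; ‖b₁‖=1.815946, ‖b₂‖=1.815946; λ = 2/(‖b₁‖+‖b₂‖) = 0.550677, sign → tz>0 ⇒ λ=+0.550677
r₁ = λ·B[:,0] = (+0.98999,+0.06812,-0.12365); r₂ = λ·B[:,1] = (-0.08014,+0.99225,-0.09499)
r₃ = r₁×r₂ = (+0.11622,+0.10395,+0.98777); SVD([r₁ r₂ r₃]) → R = UVᵀ:
  R  [+0.98999 -0.08014 +0.11622]
  R  [+0.06812 +0.99225 +0.10395]
  R  [-0.12365 -0.09499 +0.98777]
t = (-0.12360, -0.06033, +0.55068) m
tr R = 2.970002; θ = arccos((tr R − 1)/2) = 0.173417 rad = 9.936°
axis k = ((R−Rᵀ)₃₂, (R−Rᵀ)₁₃, (R−Rᵀ)₂₁) / (2 sinθ) = (-0.576491, +0.695062, +0.429589)
rvec = θ·k = (-0.099973, +0.120535, +0.074498)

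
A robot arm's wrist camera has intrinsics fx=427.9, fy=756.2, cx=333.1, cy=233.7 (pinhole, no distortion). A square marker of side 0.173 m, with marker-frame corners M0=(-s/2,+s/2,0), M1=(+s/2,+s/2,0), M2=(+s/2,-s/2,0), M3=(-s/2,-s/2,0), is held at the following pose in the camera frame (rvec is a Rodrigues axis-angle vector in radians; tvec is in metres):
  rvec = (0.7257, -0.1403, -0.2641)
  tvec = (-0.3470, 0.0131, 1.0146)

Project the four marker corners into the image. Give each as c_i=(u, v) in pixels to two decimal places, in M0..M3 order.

Intrinsics K: fx=427.9, fy=756.2, cx=333.1, cy=233.7
Marker side s = 0.173 m; corners in marker frame (Z=0):
  M0 = (-0.0865, +0.0865, 0)
  M1 = (+0.0865, +0.0865, 0)
  M2 = (+0.0865, -0.0865, 0)
  M3 = (-0.0865, -0.0865, 0)
rvec = (0.7257, -0.1403, -0.2641), |rvec| = θ = 0.78490 rad = 44.972°
Rodrigues: sinθ=0.70676, 1−cosθ=0.29254; R = I + sinθ·[k]× + (1−cosθ)·[k]×²:
    [+0.95753 +0.18946 -0.21734]
    [-0.28615 +0.71680 -0.63585]
    [+0.03532 +0.67104 +0.74058]
t = (-0.3470, 0.0131, 1.0146) m
M0: Pc = R·M0+t = (-0.41344, +0.09986, +1.06959); u = 427.9·(-0.41344)/1.06959 + 333.1 = 167.6999, v = 756.2·(+0.09986)/1.06959 + 233.7 = 304.2980
M1: Pc = R·M1+t = (-0.24779, +0.05035, +1.07570); u = 427.9·(-0.24779)/1.07570 + 333.1 = 234.5342, v = 756.2·(+0.05035)/1.07570 + 233.7 = 269.0961
M2: Pc = R·M2+t = (-0.28056, -0.07366, +0.95961); u = 427.9·(-0.28056)/0.95961 + 333.1 = 207.9947, v = 756.2·(-0.07366)/0.95961 + 233.7 = 175.6572
M3: Pc = R·M3+t = (-0.44621, -0.02415, +0.95350); u = 427.9·(-0.44621)/0.95350 + 333.1 = 132.8531, v = 756.2·(-0.02415)/0.95350 + 233.7 = 214.5461

c0=(167.70, 304.30) c1=(234.53, 269.10) c2=(207.99, 175.66) c3=(132.85, 214.55)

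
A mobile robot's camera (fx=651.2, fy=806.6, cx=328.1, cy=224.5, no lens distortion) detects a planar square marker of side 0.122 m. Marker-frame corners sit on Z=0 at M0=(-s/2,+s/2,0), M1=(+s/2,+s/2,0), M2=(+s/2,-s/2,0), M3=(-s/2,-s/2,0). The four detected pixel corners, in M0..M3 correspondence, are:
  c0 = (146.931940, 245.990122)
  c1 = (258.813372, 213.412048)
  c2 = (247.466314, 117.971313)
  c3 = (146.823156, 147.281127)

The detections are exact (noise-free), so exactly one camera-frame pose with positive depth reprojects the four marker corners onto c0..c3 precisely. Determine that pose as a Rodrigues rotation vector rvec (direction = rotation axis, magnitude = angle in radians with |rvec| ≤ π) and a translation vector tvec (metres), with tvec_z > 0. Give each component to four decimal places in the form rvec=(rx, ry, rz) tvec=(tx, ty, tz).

rvec=(-0.6818, 0.0793, -0.2217) tvec=(-0.1437, -0.0415, 0.7298)

Intrinsics K: fx=651.2, fy=806.6, cx=328.1, cy=224.5
Marker side s = 0.122 m; corners in marker frame (Z=0):
  M0 = (-0.0610, +0.0610, 0)
  M1 = (+0.0610, +0.0610, 0)
  M2 = (+0.0610, -0.0610, 0)
  M3 = (-0.0610, -0.0610, 0)
Detected image corners:
  c0 = (146.931940, 245.990122) px
  c1 = (258.813372, 213.412048) px
  c2 = (247.466314, 117.971313) px
  c3 = (146.823156, 147.281127) px
Planar DLT: solve 8×8 A·h = b for H (H[2,2]=1):
  H  [+868.49445 -126.43112 +199.85608]
  H  [-252.99623 +638.65172 +178.59740]
  H  [-0.00036 -0.86686 +1.00000]
B = K⁻¹H; ‖b₁‖=1.370225, ‖b₂‖=1.370225; λ = 2/(‖b₁‖+‖b₂‖) = 0.729807, sign → tz>0 ⇒ λ=+0.729807
r₁ = λ·B[:,0] = (+0.97346,-0.22884,-0.00026); r₂ = λ·B[:,1] = (+0.17706,+0.75393,-0.63264)
r₃ = r₁×r₂ = (+0.14497,+0.61581,+0.77444); SVD([r₁ r₂ r₃]) → R = UVᵀ:
  R  [+0.97346 +0.17706 +0.14497]
  R  [-0.22884 +0.75393 +0.61581]
  R  [-0.00026 -0.63264 +0.77444]
t = (-0.14372, -0.04153, +0.72981) m
tr R = 2.501840; θ = arccos((tr R − 1)/2) = 0.721343 rad = 41.330°
axis k = ((R−Rᵀ)₃₂, (R−Rᵀ)₁₃, (R−Rᵀ)₂₁) / (2 sinθ) = (-0.945234, +0.109961, -0.307312)
rvec = θ·k = (-0.681838, +0.079320, -0.221677)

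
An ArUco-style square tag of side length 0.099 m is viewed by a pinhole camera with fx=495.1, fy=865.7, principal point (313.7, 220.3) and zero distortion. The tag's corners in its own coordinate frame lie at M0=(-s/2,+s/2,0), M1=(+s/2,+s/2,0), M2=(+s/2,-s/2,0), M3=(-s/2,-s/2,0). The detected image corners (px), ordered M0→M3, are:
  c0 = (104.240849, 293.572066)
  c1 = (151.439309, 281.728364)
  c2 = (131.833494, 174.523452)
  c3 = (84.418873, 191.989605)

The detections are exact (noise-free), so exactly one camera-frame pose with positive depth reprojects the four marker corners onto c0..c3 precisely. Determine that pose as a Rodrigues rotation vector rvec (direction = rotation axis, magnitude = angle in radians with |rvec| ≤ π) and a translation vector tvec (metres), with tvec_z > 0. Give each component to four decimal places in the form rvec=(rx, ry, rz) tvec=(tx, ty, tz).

Intrinsics K: fx=495.1, fy=865.7, cx=313.7, cy=220.3
Marker side s = 0.099 m; corners in marker frame (Z=0):
  M0 = (-0.0495, +0.0495, 0)
  M1 = (+0.0495, +0.0495, 0)
  M2 = (+0.0495, -0.0495, 0)
  M3 = (-0.0495, -0.0495, 0)
Detected image corners:
  c0 = (104.240849, 293.572066) px
  c1 = (151.439309, 281.728364) px
  c2 = (131.833494, 174.523452) px
  c3 = (84.418873, 191.989605) px
Planar DLT: solve 8×8 A·h = b for H (H[2,2]=1):
  H  [+417.91409 +229.57176 +117.51432]
  H  [-267.23841 +1114.46376 +236.30361]
  H  [-0.50783 +0.25778 +1.00000]
B = K⁻¹H; ‖b₁‖=1.284271, ‖b₂‖=1.284271; λ = 2/(‖b₁‖+‖b₂‖) = 0.778652, sign → tz>0 ⇒ λ=+0.778652
r₁ = λ·B[:,0] = (+0.90781,-0.13974,-0.39543); r₂ = λ·B[:,1] = (+0.23387,+0.95132,+0.20072)
r₃ = r₁×r₂ = (+0.34813,-0.27470,+0.89630); SVD([r₁ r₂ r₃]) → R = UVᵀ:
  R  [+0.90781 +0.23387 +0.34813]
  R  [-0.13974 +0.95132 -0.27470]
  R  [-0.39543 +0.20072 +0.89630]
t = (-0.30854, +0.01439, +0.77865) m
tr R = 2.755425; θ = arccos((tr R − 1)/2) = 0.499729 rad = 28.632°
axis k = ((R−Rᵀ)₃₂, (R−Rᵀ)₁₃, (R−Rᵀ)₂₁) / (2 sinθ) = (+0.496069, +0.775849, -0.389839)
rvec = θ·k = (+0.247900, +0.387714, -0.194814)

rvec=(0.2479, 0.3877, -0.1948) tvec=(-0.3085, 0.0144, 0.7787)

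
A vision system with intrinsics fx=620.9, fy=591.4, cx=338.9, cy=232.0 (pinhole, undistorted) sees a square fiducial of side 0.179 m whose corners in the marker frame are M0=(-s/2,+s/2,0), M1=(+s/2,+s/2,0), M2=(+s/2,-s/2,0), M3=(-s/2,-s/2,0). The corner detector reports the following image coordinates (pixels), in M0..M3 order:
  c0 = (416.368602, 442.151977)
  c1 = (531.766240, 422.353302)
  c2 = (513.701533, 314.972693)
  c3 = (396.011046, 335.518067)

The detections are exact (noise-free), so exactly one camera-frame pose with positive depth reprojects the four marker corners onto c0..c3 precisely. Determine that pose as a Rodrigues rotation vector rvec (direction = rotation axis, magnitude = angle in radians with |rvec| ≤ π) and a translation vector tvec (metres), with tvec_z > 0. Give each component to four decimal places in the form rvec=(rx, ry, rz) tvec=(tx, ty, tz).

Intrinsics K: fx=620.9, fy=591.4, cx=338.9, cy=232.0
Marker side s = 0.179 m; corners in marker frame (Z=0):
  M0 = (-0.0895, +0.0895, 0)
  M1 = (+0.0895, +0.0895, 0)
  M2 = (+0.0895, -0.0895, 0)
  M3 = (-0.0895, -0.0895, 0)
Detected image corners:
  c0 = (416.368602, 442.151977) px
  c1 = (531.766240, 422.353302) px
  c2 = (513.701533, 314.972693) px
  c3 = (396.011046, 335.518067) px
Planar DLT: solve 8×8 A·h = b for H (H[2,2]=1):
  H  [+642.79203 +159.73955 +464.46647]
  H  [-119.38095 +640.53638 +379.30529]
  H  [-0.01771 +0.11283 +1.00000]
B = K⁻¹H; ‖b₁‖=1.063098, ‖b₂‖=1.063098; λ = 2/(‖b₁‖+‖b₂‖) = 0.940647, sign → tz>0 ⇒ λ=+0.940647
r₁ = λ·B[:,0] = (+0.98291,-0.18334,-0.01666); r₂ = λ·B[:,1] = (+0.18407,+0.97717,+0.10613)
r₃ = r₁×r₂ = (-0.00318,-0.10739,+0.99421); SVD([r₁ r₂ r₃]) → R = UVᵀ:
  R  [+0.98291 +0.18407 -0.00318]
  R  [-0.18334 +0.97717 -0.10739]
  R  [-0.01666 +0.10613 +0.99421]
t = (+0.19023, +0.23430, +0.94065) m
tr R = 2.954286; θ = arccos((tr R − 1)/2) = 0.214218 rad = 12.274°
axis k = ((R−Rᵀ)₃₂, (R−Rᵀ)₁₃, (R−Rᵀ)₂₁) / (2 sinθ) = (+0.502197, +0.031719, -0.864171)
rvec = θ·k = (+0.107579, +0.006795, -0.185121)

rvec=(0.1076, 0.0068, -0.1851) tvec=(0.1902, 0.2343, 0.9406)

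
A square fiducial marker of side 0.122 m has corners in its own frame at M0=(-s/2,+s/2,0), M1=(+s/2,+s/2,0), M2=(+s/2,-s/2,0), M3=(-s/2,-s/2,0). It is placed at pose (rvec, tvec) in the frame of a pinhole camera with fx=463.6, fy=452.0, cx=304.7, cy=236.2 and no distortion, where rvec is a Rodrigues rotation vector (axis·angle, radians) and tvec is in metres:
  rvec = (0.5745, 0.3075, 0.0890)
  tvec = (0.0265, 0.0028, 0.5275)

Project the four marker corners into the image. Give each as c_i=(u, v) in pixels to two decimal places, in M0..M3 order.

Intrinsics K: fx=463.6, fy=452.0, cx=304.7, cy=236.2
Marker side s = 0.122 m; corners in marker frame (Z=0):
  M0 = (-0.0610, +0.0610, 0)
  M1 = (+0.0610, +0.0610, 0)
  M2 = (+0.0610, -0.0610, 0)
  M3 = (-0.0610, -0.0610, 0)
rvec = (0.5745, 0.3075, 0.0890), |rvec| = θ = 0.65767 rad = 37.682°
Rodrigues: sinθ=0.61127, 1−cosθ=0.20858; R = I + sinθ·[k]× + (1−cosθ)·[k]×²:
    [+0.95058 +0.00247 +0.31046]
    [+0.16791 +0.83702 -0.52077]
    [-0.26115 +0.54717 +0.79524]
t = (0.0265, 0.0028, 0.5275) m
M0: Pc = R·M0+t = (-0.03133, +0.04362, +0.57681); u = 463.6·(-0.03133)/0.57681 + 304.7 = 279.5151, v = 452.0·(+0.04362)/0.57681 + 236.2 = 270.3781
M1: Pc = R·M1+t = (+0.08464, +0.06410, +0.54495); u = 463.6·(+0.08464)/0.54495 + 304.7 = 376.7021, v = 452.0·(+0.06410)/0.54495 + 236.2 = 289.3676
M2: Pc = R·M2+t = (+0.08433, -0.03802, +0.47819); u = 463.6·(+0.08433)/0.47819 + 304.7 = 386.4613, v = 452.0·(-0.03802)/0.47819 + 236.2 = 200.2668
M3: Pc = R·M3+t = (-0.03164, -0.05850, +0.51005); u = 463.6·(-0.03164)/0.51005 + 304.7 = 275.9451, v = 452.0·(-0.05850)/0.51005 + 236.2 = 184.3576

c0=(279.52, 270.38) c1=(376.70, 289.37) c2=(386.46, 200.27) c3=(275.95, 184.36)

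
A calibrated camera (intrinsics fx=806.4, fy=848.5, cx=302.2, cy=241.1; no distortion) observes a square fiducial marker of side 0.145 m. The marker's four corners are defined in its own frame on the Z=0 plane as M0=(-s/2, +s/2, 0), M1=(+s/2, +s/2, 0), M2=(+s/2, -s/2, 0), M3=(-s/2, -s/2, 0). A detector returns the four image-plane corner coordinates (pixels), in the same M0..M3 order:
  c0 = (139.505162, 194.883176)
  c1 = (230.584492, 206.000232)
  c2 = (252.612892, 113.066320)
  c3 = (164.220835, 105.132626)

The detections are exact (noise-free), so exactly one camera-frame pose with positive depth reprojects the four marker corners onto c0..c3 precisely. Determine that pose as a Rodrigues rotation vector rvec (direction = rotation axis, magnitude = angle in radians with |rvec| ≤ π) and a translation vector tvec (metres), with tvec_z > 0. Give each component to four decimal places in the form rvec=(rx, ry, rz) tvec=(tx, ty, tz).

Intrinsics K: fx=806.4, fy=848.5, cx=302.2, cy=241.1
Marker side s = 0.145 m; corners in marker frame (Z=0):
  M0 = (-0.0725, +0.0725, 0)
  M1 = (+0.0725, +0.0725, 0)
  M2 = (+0.0725, -0.0725, 0)
  M3 = (-0.0725, -0.0725, 0)
Detected image corners:
  c0 = (139.505162, 194.883176) px
  c1 = (230.584492, 206.000232) px
  c2 = (252.612892, 113.066320) px
  c3 = (164.220835, 105.132626) px
Planar DLT: solve 8×8 A·h = b for H (H[2,2]=1):
  H  [+576.78163 -212.87539 +196.25987]
  H  [+32.51324 +589.22515 +153.82947]
  H  [-0.21303 -0.26201 +1.00000]
B = K⁻¹H; ‖b₁‖=0.829046, ‖b₂‖=0.829046; λ = 2/(‖b₁‖+‖b₂‖) = 1.206206, sign → tz>0 ⇒ λ=+1.206206
r₁ = λ·B[:,0] = (+0.95904,+0.11923,-0.25696); r₂ = λ·B[:,1] = (-0.19998,+0.92743,-0.31604)
r₃ = r₁×r₂ = (+0.20063,+0.35448,+0.91329); SVD([r₁ r₂ r₃]) → R = UVᵀ:
  R  [+0.95904 -0.19998 +0.20063]
  R  [+0.11923 +0.92743 +0.35448]
  R  [-0.25696 -0.31604 +0.91329]
t = (-0.15846, -0.12406, +1.20621) m
tr R = 2.799756; θ = arccos((tr R − 1)/2) = 0.451306 rad = 25.858°
axis k = ((R−Rᵀ)₃₂, (R−Rᵀ)₁₃, (R−Rᵀ)₂₁) / (2 sinθ) = (-0.768697, +0.524579, +0.365952)
rvec = θ·k = (-0.346918, +0.236746, +0.165157)

rvec=(-0.3469, 0.2367, 0.1652) tvec=(-0.1585, -0.1241, 1.2062)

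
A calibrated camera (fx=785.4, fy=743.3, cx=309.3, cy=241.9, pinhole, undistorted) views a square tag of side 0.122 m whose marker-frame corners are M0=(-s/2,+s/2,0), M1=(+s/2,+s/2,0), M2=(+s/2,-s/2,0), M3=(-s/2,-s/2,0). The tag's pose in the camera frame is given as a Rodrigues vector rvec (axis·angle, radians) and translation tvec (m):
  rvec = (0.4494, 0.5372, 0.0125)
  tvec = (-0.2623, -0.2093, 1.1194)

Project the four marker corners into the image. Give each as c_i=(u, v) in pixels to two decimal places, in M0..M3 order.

c0=(103.07, 139.41) c1=(166.01, 144.26) c2=(149.77, 62.63) c3=(84.84, 61.92)

Intrinsics K: fx=785.4, fy=743.3, cx=309.3, cy=241.9
Marker side s = 0.122 m; corners in marker frame (Z=0):
  M0 = (-0.0610, +0.0610, 0)
  M1 = (+0.0610, +0.0610, 0)
  M2 = (+0.0610, -0.0610, 0)
  M3 = (-0.0610, -0.0610, 0)
rvec = (0.4494, 0.5372, 0.0125), |rvec| = θ = 0.70050 rad = 40.136°
Rodrigues: sinθ=0.64460, 1−cosθ=0.23548; R = I + sinθ·[k]× + (1−cosθ)·[k]×²:
    [+0.86144 +0.10435 +0.49703]
    [+0.12736 +0.90301 -0.41032]
    [-0.49164 +0.41676 +0.76459]
t = (-0.2623, -0.2093, 1.1194) m
M0: Pc = R·M0+t = (-0.30848, -0.16199, +1.17481); u = 785.4·(-0.30848)/1.17481 + 309.3 = 103.0696, v = 743.3·(-0.16199)/1.17481 + 241.9 = 139.4124
M1: Pc = R·M1+t = (-0.20339, -0.14645, +1.11483); u = 785.4·(-0.20339)/1.11483 + 309.3 = 166.0138, v = 743.3·(-0.14645)/1.11483 + 241.9 = 144.2578
M2: Pc = R·M2+t = (-0.21612, -0.25661, +1.06399); u = 785.4·(-0.21612)/1.06399 + 309.3 = 149.7692, v = 743.3·(-0.25661)/1.06399 + 241.9 = 62.6294
M3: Pc = R·M3+t = (-0.32121, -0.27215, +1.12397); u = 785.4·(-0.32121)/1.12397 + 309.3 = 84.8444, v = 743.3·(-0.27215)/1.12397 + 241.9 = 61.9209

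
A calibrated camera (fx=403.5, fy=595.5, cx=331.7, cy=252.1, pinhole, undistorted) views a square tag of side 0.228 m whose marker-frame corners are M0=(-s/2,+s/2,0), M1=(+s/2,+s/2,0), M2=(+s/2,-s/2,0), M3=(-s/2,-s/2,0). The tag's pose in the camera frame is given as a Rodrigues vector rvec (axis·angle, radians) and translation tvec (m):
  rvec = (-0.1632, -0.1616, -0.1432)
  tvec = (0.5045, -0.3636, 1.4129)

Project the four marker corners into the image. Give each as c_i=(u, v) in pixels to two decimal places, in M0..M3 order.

Intrinsics K: fx=403.5, fy=595.5, cx=331.7, cy=252.1
Marker side s = 0.228 m; corners in marker frame (Z=0):
  M0 = (-0.1140, +0.1140, 0)
  M1 = (+0.1140, +0.1140, 0)
  M2 = (+0.1140, -0.1140, 0)
  M3 = (-0.1140, -0.1140, 0)
rvec = (-0.1632, -0.1616, -0.1432), |rvec| = θ = 0.27066 rad = 15.507°
Rodrigues: sinθ=0.26736, 1−cosθ=0.03640; R = I + sinθ·[k]× + (1−cosθ)·[k]×²:
    [+0.97683 +0.15456 -0.14802]
    [-0.12835 +0.97657 +0.17271]
    [+0.17125 -0.14971 +0.97379]
t = (0.5045, -0.3636, 1.4129) m
M0: Pc = R·M0+t = (+0.41076, -0.23764, +1.37631); u = 403.5·(+0.41076)/1.37631 + 331.7 = 452.1251, v = 595.5·(-0.23764)/1.37631 + 252.1 = 149.2789
M1: Pc = R·M1+t = (+0.63348, -0.26690, +1.41535); u = 403.5·(+0.63348)/1.41535 + 331.7 = 512.2970, v = 595.5·(-0.26690)/1.41535 + 252.1 = 139.8027
M2: Pc = R·M2+t = (+0.59824, -0.48956, +1.44949); u = 403.5·(+0.59824)/1.44949 + 331.7 = 498.2339, v = 595.5·(-0.48956)/1.44949 + 252.1 = 50.9714
M3: Pc = R·M3+t = (+0.37552, -0.46030, +1.41045); u = 403.5·(+0.37552)/1.41045 + 331.7 = 439.1290, v = 595.5·(-0.46030)/1.41045 + 252.1 = 57.7592

c0=(452.13, 149.28) c1=(512.30, 139.80) c2=(498.23, 50.97) c3=(439.13, 57.76)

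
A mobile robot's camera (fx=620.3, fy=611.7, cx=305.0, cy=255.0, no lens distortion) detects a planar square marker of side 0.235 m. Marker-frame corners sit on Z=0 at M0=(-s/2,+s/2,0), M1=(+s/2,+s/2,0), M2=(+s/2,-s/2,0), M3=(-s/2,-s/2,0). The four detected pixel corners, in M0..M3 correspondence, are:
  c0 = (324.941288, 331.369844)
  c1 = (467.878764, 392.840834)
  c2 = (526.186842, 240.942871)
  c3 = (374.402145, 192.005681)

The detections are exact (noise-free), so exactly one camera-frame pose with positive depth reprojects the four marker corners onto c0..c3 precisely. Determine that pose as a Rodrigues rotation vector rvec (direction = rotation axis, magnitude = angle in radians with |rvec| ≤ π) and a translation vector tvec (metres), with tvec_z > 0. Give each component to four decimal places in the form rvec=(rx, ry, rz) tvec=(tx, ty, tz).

Intrinsics K: fx=620.3, fy=611.7, cx=305.0, cy=255.0
Marker side s = 0.235 m; corners in marker frame (Z=0):
  M0 = (-0.1175, +0.1175, 0)
  M1 = (+0.1175, +0.1175, 0)
  M2 = (+0.1175, -0.1175, 0)
  M3 = (-0.1175, -0.1175, 0)
Detected image corners:
  c0 = (324.941288, 331.369844) px
  c1 = (467.878764, 392.840834) px
  c2 = (526.186842, 240.942871) px
  c3 = (374.402145, 192.005681) px
Planar DLT: solve 8×8 A·h = b for H (H[2,2]=1):
  H  [+454.65239 -183.19799 +419.49324]
  H  [+117.58964 +649.31751 +288.88420]
  H  [-0.40671 +0.10676 +1.00000]
B = K⁻¹H; ‖b₁‖=1.080118, ‖b₂‖=1.080118; λ = 2/(‖b₁‖+‖b₂‖) = 0.925825, sign → tz>0 ⇒ λ=+0.925825
r₁ = λ·B[:,0] = (+0.86373,+0.33494,-0.37654); r₂ = λ·B[:,1] = (-0.32203,+0.94155,+0.09884)
r₃ = r₁×r₂ = (+0.38764,+0.03588,+0.92111); SVD([r₁ r₂ r₃]) → R = UVᵀ:
  R  [+0.86373 -0.32203 +0.38764]
  R  [+0.33494 +0.94155 +0.03588]
  R  [-0.37654 +0.09884 +0.92111]
t = (+0.17089, +0.05128, +0.92582) m
tr R = 2.726399; θ = arccos((tr R − 1)/2) = 0.529223 rad = 30.322°
axis k = ((R−Rᵀ)₃₂, (R−Rᵀ)₁₃, (R−Rᵀ)₂₁) / (2 sinθ) = (+0.062353, +0.756816, +0.650647)
rvec = θ·k = (+0.032999, +0.400525, +0.344337)

rvec=(0.0330, 0.4005, 0.3443) tvec=(0.1709, 0.0513, 0.9258)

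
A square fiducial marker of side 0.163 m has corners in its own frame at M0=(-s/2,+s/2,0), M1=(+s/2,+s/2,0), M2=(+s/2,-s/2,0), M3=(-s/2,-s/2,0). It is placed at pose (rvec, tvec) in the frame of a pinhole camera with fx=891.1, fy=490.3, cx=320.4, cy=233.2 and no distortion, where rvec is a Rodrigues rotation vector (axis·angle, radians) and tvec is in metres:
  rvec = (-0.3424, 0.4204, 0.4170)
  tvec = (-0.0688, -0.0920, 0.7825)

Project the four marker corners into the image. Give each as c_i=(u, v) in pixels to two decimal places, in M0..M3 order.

Intrinsics K: fx=891.1, fy=490.3, cx=320.4, cy=233.2
Marker side s = 0.163 m; corners in marker frame (Z=0):
  M0 = (-0.0815, +0.0815, 0)
  M1 = (+0.0815, +0.0815, 0)
  M2 = (+0.0815, -0.0815, 0)
  M3 = (-0.0815, -0.0815, 0)
rvec = (-0.3424, 0.4204, 0.4170), |rvec| = θ = 0.68401 rad = 39.191°
Rodrigues: sinθ=0.63190, 1−cosθ=0.22495; R = I + sinθ·[k]× + (1−cosθ)·[k]×²:
    [+0.83142 -0.45445 +0.31973]
    [+0.31603 +0.86002 +0.40061]
    [-0.45703 -0.23203 +0.85866]
t = (-0.0688, -0.0920, 0.7825) m
M0: Pc = R·M0+t = (-0.17360, -0.04766, +0.80084); u = 891.1·(-0.17360)/0.80084 + 320.4 = 127.2359, v = 490.3·(-0.04766)/0.80084 + 233.2 = 204.0184
M1: Pc = R·M1+t = (-0.03808, +0.00385, +0.72634); u = 891.1·(-0.03808)/0.72634 + 320.4 = 273.6861, v = 490.3·(+0.00385)/0.72634 + 233.2 = 235.7976
M2: Pc = R·M2+t = (+0.03600, -0.13634, +0.76416); u = 891.1·(+0.03600)/0.76416 + 320.4 = 362.3775, v = 490.3·(-0.13634)/0.76416 + 233.2 = 145.7246
M3: Pc = R·M3+t = (-0.09952, -0.18785, +0.83866); u = 891.1·(-0.09952)/0.83866 + 320.4 = 214.6536, v = 490.3·(-0.18785)/0.83866 + 233.2 = 123.3794

c0=(127.24, 204.02) c1=(273.69, 235.80) c2=(362.38, 145.72) c3=(214.65, 123.38)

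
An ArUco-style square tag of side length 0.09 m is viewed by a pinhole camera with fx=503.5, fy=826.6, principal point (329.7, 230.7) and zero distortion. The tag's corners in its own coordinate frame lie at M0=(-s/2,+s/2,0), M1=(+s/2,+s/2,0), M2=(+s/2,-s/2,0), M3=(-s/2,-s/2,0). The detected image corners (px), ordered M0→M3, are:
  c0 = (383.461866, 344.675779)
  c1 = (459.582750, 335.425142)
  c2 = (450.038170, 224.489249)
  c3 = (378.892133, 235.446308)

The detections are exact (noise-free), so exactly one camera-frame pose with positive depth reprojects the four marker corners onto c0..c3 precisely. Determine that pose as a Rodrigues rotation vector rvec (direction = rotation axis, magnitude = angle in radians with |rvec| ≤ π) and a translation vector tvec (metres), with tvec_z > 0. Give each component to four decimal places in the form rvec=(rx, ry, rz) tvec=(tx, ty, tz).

Intrinsics K: fx=503.5, fy=826.6, cx=329.7, cy=230.7
Marker side s = 0.09 m; corners in marker frame (Z=0):
  M0 = (-0.0450, +0.0450, 0)
  M1 = (+0.0450, +0.0450, 0)
  M2 = (+0.0450, -0.0450, 0)
  M3 = (-0.0450, -0.0450, 0)
Detected image corners:
  c0 = (383.461866, 344.675779) px
  c1 = (459.582750, 335.425142) px
  c2 = (450.038170, 224.489249) px
  c3 = (378.892133, 235.446308) px
Planar DLT: solve 8×8 A·h = b for H (H[2,2]=1):
  H  [+717.32914 -226.09310 +417.48215]
  H  [-180.70271 +1015.61419 +283.26084]
  H  [-0.23904 -0.72778 +1.00000]
B = K⁻¹H; ‖b₁‖=1.606373, ‖b₂‖=1.606373; λ = 2/(‖b₁‖+‖b₂‖) = 0.622520, sign → tz>0 ⇒ λ=+0.622520
r₁ = λ·B[:,0] = (+0.98434,-0.09456,-0.14880); r₂ = λ·B[:,1] = (+0.01713,+0.89132,-0.45306)
r₃ = r₁×r₂ = (+0.17547,+0.44341,+0.87897); SVD([r₁ r₂ r₃]) → R = UVᵀ:
  R  [+0.98434 +0.01713 +0.17547]
  R  [-0.09456 +0.89132 +0.44341]
  R  [-0.14880 -0.45306 +0.87897]
t = (+0.10853, +0.03958, +0.62252) m
tr R = 2.754624; θ = arccos((tr R − 1)/2) = 0.500564 rad = 28.680°
axis k = ((R−Rᵀ)₃₂, (R−Rᵀ)₁₃, (R−Rᵀ)₂₁) / (2 sinθ) = (-0.933981, +0.337844, -0.116364)
rvec = θ·k = (-0.467517, +0.169113, -0.058248)

rvec=(-0.4675, 0.1691, -0.0582) tvec=(0.1085, 0.0396, 0.6225)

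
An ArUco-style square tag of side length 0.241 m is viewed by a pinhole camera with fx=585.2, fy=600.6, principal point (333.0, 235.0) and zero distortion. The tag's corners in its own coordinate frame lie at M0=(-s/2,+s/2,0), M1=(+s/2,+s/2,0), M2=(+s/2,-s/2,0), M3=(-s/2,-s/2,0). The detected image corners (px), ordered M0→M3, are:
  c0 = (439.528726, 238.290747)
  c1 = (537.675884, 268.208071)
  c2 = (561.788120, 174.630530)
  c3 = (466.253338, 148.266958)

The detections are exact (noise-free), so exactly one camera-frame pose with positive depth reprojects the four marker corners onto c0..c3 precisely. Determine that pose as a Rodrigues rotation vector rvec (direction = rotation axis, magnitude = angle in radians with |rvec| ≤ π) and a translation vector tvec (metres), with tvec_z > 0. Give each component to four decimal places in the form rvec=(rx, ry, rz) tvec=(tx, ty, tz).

rvec=(-0.2336, 0.1366, 0.3127) tvec=(0.4141, -0.0688, 1.4438)

Intrinsics K: fx=585.2, fy=600.6, cx=333.0, cy=235.0
Marker side s = 0.241 m; corners in marker frame (Z=0):
  M0 = (-0.1205, +0.1205, 0)
  M1 = (+0.1205, +0.1205, 0)
  M2 = (+0.1205, -0.1205, 0)
  M3 = (-0.1205, -0.1205, 0)
Detected image corners:
  c0 = (439.528726, 238.290747) px
  c1 = (537.675884, 268.208071) px
  c2 = (561.788120, 174.630530) px
  c3 = (466.253338, 148.266958) px
Planar DLT: solve 8×8 A·h = b for H (H[2,2]=1):
  H  [+343.12793 -177.04384 +500.84780]
  H  [+92.39731 +351.23971 +206.36203]
  H  [-0.11691 -0.14262 +1.00000]
B = K⁻¹H; ‖b₁‖=0.692633, ‖b₂‖=0.692633; λ = 2/(‖b₁‖+‖b₂‖) = 1.443765, sign → tz>0 ⇒ λ=+1.443765
r₁ = λ·B[:,0] = (+0.94259,+0.28816,-0.16879); r₂ = λ·B[:,1] = (-0.31962,+0.92490,-0.20591)
r₃ = r₁×r₂ = (+0.09678,+0.24804,+0.96390); SVD([r₁ r₂ r₃]) → R = UVᵀ:
  R  [+0.94259 -0.31962 +0.09678]
  R  [+0.28816 +0.92490 +0.24804]
  R  [-0.16879 -0.20591 +0.96390]
t = (+0.41410, -0.06884, +1.44377) m
tr R = 2.831396; θ = arccos((tr R − 1)/2) = 0.413555 rad = 23.695°
axis k = ((R−Rᵀ)₃₂, (R−Rᵀ)₁₃, (R−Rᵀ)₂₁) / (2 sinθ) = (-0.564797, +0.330425, +0.756190)
rvec = θ·k = (-0.233574, +0.136649, +0.312726)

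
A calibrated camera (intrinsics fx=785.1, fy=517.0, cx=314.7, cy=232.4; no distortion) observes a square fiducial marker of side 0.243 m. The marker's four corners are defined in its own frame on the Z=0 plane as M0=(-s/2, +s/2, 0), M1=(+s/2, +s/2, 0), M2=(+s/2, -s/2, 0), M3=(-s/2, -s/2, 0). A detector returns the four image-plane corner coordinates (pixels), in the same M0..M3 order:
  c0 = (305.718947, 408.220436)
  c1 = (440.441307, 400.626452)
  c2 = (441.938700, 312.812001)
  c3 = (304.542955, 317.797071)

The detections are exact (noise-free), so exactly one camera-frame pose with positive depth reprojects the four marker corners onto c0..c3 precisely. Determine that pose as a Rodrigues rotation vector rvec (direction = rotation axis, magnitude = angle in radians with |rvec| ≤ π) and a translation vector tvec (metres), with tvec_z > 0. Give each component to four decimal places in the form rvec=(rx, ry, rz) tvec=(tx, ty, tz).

rvec=(0.1098, -0.1741, -0.0166) tvec=(0.1033, 0.3371, 1.3630)

Intrinsics K: fx=785.1, fy=517.0, cx=314.7, cy=232.4
Marker side s = 0.243 m; corners in marker frame (Z=0):
  M0 = (-0.1215, +0.1215, 0)
  M1 = (+0.1215, +0.1215, 0)
  M2 = (+0.1215, -0.1215, 0)
  M3 = (-0.1215, -0.1215, 0)
Detected image corners:
  c0 = (305.718947, 408.220436) px
  c1 = (440.441307, 400.626452) px
  c2 = (441.938700, 312.812001) px
  c3 = (304.542955, 317.797071) px
Planar DLT: solve 8×8 A·h = b for H (H[2,2]=1):
  H  [+606.94818 +29.48330 +374.20271]
  H  [+19.47500 +395.81401 +360.25435]
  H  [+0.12619 +0.08101 +1.00000]
B = K⁻¹H; ‖b₁‖=0.733687, ‖b₂‖=0.733687; λ = 2/(‖b₁‖+‖b₂‖) = 1.362979, sign → tz>0 ⇒ λ=+1.362979
r₁ = λ·B[:,0] = (+0.98476,-0.02597,+0.17199); r₂ = λ·B[:,1] = (+0.00693,+0.99386,+0.11041)
r₃ = r₁×r₂ = (-0.17380,-0.10754,+0.97889); SVD([r₁ r₂ r₃]) → R = UVᵀ:
  R  [+0.98476 +0.00693 -0.17380]
  R  [-0.02597 +0.99386 -0.10754]
  R  [+0.17199 +0.11041 +0.97889]
t = (+0.10330, +0.33707, +1.36298) m
tr R = 2.957509; θ = arccos((tr R − 1)/2) = 0.206501 rad = 11.832°
axis k = ((R−Rᵀ)₃₂, (R−Rᵀ)₁₃, (R−Rᵀ)₂₁) / (2 sinθ) = (+0.531491, -0.843256, -0.080225)
rvec = θ·k = (+0.109753, -0.174133, -0.016566)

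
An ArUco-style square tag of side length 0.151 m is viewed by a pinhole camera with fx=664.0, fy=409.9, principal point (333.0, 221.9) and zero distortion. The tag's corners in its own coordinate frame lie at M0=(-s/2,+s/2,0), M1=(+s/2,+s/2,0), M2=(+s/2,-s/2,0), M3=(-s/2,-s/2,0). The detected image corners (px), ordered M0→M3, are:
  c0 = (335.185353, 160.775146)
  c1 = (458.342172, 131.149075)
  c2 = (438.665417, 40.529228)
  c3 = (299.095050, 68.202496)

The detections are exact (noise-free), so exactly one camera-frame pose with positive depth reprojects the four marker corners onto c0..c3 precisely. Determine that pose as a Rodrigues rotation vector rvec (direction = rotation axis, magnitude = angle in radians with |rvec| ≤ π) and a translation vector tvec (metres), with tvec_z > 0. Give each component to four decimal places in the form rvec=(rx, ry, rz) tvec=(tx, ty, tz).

rvec=(0.4791, -0.3518, -0.3268) tvec=(0.0527, -0.1944, 0.6666)

Intrinsics K: fx=664.0, fy=409.9, cx=333.0, cy=221.9
Marker side s = 0.151 m; corners in marker frame (Z=0):
  M0 = (-0.0755, +0.0755, 0)
  M1 = (+0.0755, +0.0755, 0)
  M2 = (+0.0755, -0.0755, 0)
  M3 = (-0.0755, -0.0755, 0)
Detected image corners:
  c0 = (335.185353, 160.775146) px
  c1 = (458.342172, 131.149075) px
  c2 = (438.665417, 40.529228) px
  c3 = (299.095050, 68.202496) px
Planar DLT: solve 8×8 A·h = b for H (H[2,2]=1):
  H  [+1010.48653 +469.41202 +385.46931]
  H  [-152.52620 +681.32183 +102.34418]
  H  [+0.37510 +0.74785 +1.00000]
B = K⁻¹H; ‖b₁‖=1.500093, ‖b₂‖=1.500093; λ = 2/(‖b₁‖+‖b₂‖) = 0.666625, sign → tz>0 ⇒ λ=+0.666625
r₁ = λ·B[:,0] = (+0.88908,-0.38342,+0.25005); r₂ = λ·B[:,1] = (+0.22125,+0.83816,+0.49853)
r₃ = r₁×r₂ = (-0.40073,-0.38791,+0.83002); SVD([r₁ r₂ r₃]) → R = UVᵀ:
  R  [+0.88908 +0.22125 -0.40073]
  R  [-0.38342 +0.83816 -0.38791]
  R  [+0.25005 +0.49853 +0.83002]
t = (+0.05268, -0.19444, +0.66663) m
tr R = 2.557262; θ = arccos((tr R − 1)/2) = 0.678315 rad = 38.865°
axis k = ((R−Rᵀ)₃₂, (R−Rᵀ)₁₃, (R−Rᵀ)₂₁) / (2 sinθ) = (+0.706350, -0.518570, -0.481824)
rvec = θ·k = (+0.479128, -0.351754, -0.326829)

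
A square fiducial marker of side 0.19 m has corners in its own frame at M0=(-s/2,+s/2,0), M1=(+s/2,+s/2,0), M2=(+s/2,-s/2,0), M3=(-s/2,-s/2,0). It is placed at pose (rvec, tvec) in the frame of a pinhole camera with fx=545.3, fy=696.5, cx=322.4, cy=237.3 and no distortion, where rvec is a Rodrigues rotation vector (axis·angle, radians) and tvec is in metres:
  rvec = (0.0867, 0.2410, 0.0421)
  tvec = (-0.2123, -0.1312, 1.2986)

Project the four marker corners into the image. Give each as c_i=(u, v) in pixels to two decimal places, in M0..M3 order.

c0=(196.32, 215.52) c1=(270.15, 220.12) c2=(272.00, 115.96) c3=(197.13, 114.87)

Intrinsics K: fx=545.3, fy=696.5, cx=322.4, cy=237.3
Marker side s = 0.19 m; corners in marker frame (Z=0):
  M0 = (-0.0950, +0.0950, 0)
  M1 = (+0.0950, +0.0950, 0)
  M2 = (+0.0950, -0.0950, 0)
  M3 = (-0.0950, -0.0950, 0)
rvec = (0.0867, 0.2410, 0.0421), |rvec| = θ = 0.25956 rad = 14.872°
Rodrigues: sinθ=0.25665, 1−cosθ=0.03350; R = I + sinθ·[k]× + (1−cosθ)·[k]×²:
    [+0.97024 -0.03124 +0.24012]
    [+0.05202 +0.99538 -0.08069]
    [-0.23649 +0.09077 +0.96738]
t = (-0.2123, -0.1312, 1.2986) m
M0: Pc = R·M0+t = (-0.30744, -0.04158, +1.32969); u = 545.3·(-0.30744)/1.32969 + 322.4 = 196.3199, v = 696.5·(-0.04158)/1.32969 + 237.3 = 215.5199
M1: Pc = R·M1+t = (-0.12309, -0.03170, +1.28476); u = 545.3·(-0.12309)/1.28476 + 322.4 = 270.1538, v = 696.5·(-0.03170)/1.28476 + 237.3 = 220.1162
M2: Pc = R·M2+t = (-0.11716, -0.22082, +1.26751); u = 545.3·(-0.11716)/1.26751 + 322.4 = 271.9965, v = 696.5·(-0.22082)/1.26751 + 237.3 = 115.9591
M3: Pc = R·M3+t = (-0.30151, -0.23070, +1.31244); u = 545.3·(-0.30151)/1.31244 + 322.4 = 197.1292, v = 696.5·(-0.23070)/1.31244 + 237.3 = 114.8683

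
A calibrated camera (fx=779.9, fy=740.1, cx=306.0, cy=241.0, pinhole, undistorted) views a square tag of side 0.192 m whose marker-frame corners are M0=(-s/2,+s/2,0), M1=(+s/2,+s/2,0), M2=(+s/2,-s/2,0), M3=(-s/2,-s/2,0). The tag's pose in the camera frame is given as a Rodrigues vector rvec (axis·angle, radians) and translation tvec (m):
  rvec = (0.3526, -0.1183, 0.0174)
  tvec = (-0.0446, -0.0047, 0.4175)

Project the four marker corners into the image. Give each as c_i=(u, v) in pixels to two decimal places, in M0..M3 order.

c0=(51.06, 385.51) c1=(385.55, 377.27) c2=(413.03, 63.16) c3=(21.10, 53.68)

Intrinsics K: fx=779.9, fy=740.1, cx=306.0, cy=241.0
Marker side s = 0.192 m; corners in marker frame (Z=0):
  M0 = (-0.0960, +0.0960, 0)
  M1 = (+0.0960, +0.0960, 0)
  M2 = (+0.0960, -0.0960, 0)
  M3 = (-0.0960, -0.0960, 0)
rvec = (0.3526, -0.1183, 0.0174), |rvec| = θ = 0.37232 rad = 21.333°
Rodrigues: sinθ=0.36378, 1−cosθ=0.06852; R = I + sinθ·[k]× + (1−cosθ)·[k]×²:
    [+0.99293 -0.03762 -0.11255]
    [-0.00362 +0.93840 -0.34553]
    [+0.11862 +0.34349 +0.93163]
t = (-0.0446, -0.0047, 0.4175) m
M0: Pc = R·M0+t = (-0.14353, +0.08573, +0.43909); u = 779.9·(-0.14353)/0.43909 + 306.0 = 51.0596, v = 740.1·(+0.08573)/0.43909 + 241.0 = 385.5075
M1: Pc = R·M1+t = (+0.04711, +0.08504, +0.46186); u = 779.9·(+0.04711)/0.46186 + 306.0 = 385.5504, v = 740.1·(+0.08504)/0.46186 + 241.0 = 377.2693
M2: Pc = R·M2+t = (+0.05433, -0.09513, +0.39591); u = 779.9·(+0.05433)/0.39591 + 306.0 = 413.0293, v = 740.1·(-0.09513)/0.39591 + 241.0 = 63.1614
M3: Pc = R·M3+t = (-0.13631, -0.09444, +0.37314); u = 779.9·(-0.13631)/0.37314 + 306.0 = 21.0957, v = 740.1·(-0.09444)/0.37314 + 241.0 = 53.6839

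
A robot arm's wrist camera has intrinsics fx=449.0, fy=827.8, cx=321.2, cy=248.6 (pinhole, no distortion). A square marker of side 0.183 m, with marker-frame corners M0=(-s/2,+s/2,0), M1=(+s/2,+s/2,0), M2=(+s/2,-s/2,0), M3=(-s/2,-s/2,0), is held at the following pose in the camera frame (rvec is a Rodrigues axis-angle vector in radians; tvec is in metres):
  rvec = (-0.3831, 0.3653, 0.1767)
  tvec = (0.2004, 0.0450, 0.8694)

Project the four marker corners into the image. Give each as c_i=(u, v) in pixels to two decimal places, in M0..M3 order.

Intrinsics K: fx=449.0, fy=827.8, cx=321.2, cy=248.6
Marker side s = 0.183 m; corners in marker frame (Z=0):
  M0 = (-0.0915, +0.0915, 0)
  M1 = (+0.0915, +0.0915, 0)
  M2 = (+0.0915, -0.0915, 0)
  M3 = (-0.0915, -0.0915, 0)
rvec = (-0.3831, 0.3653, 0.1767), |rvec| = θ = 0.55806 rad = 31.975°
Rodrigues: sinθ=0.52954, 1−cosθ=0.15172; R = I + sinθ·[k]× + (1−cosθ)·[k]×²:
    [+0.91978 -0.23585 +0.31365]
    [+0.09949 +0.91329 +0.39497]
    [-0.37961 -0.33208 +0.86349]
t = (0.2004, 0.0450, 0.8694) m
M0: Pc = R·M0+t = (+0.09466, +0.11946, +0.87375); u = 449.0·(+0.09466)/0.87375 + 321.2 = 369.8437, v = 827.8·(+0.11946)/0.87375 + 248.6 = 361.7801
M1: Pc = R·M1+t = (+0.26298, +0.13767, +0.80428); u = 449.0·(+0.26298)/0.80428 + 321.2 = 468.0120, v = 827.8·(+0.13767)/0.80428 + 248.6 = 390.2957
M2: Pc = R·M2+t = (+0.30614, -0.02946, +0.86505); u = 449.0·(+0.30614)/0.86505 + 321.2 = 480.1003, v = 827.8·(-0.02946)/0.86505 + 248.6 = 220.4062
M3: Pc = R·M3+t = (+0.13782, -0.04767, +0.93452); u = 449.0·(+0.13782)/0.93452 + 321.2 = 387.4171, v = 827.8·(-0.04767)/0.93452 + 248.6 = 206.3739

c0=(369.84, 361.78) c1=(468.01, 390.30) c2=(480.10, 220.41) c3=(387.42, 206.37)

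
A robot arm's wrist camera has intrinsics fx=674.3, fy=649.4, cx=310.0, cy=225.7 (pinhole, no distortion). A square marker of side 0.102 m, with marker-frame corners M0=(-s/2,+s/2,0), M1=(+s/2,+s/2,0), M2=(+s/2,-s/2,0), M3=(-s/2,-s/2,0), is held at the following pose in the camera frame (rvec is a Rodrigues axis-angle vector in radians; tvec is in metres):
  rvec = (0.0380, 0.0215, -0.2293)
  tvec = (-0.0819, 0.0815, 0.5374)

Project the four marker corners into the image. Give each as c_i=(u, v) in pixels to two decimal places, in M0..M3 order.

c0=(160.36, 397.15) c1=(284.13, 370.05) c2=(254.65, 250.38) c3=(130.20, 278.24)

Intrinsics K: fx=674.3, fy=649.4, cx=310.0, cy=225.7
Marker side s = 0.102 m; corners in marker frame (Z=0):
  M0 = (-0.0510, +0.0510, 0)
  M1 = (+0.0510, +0.0510, 0)
  M2 = (+0.0510, -0.0510, 0)
  M3 = (-0.0510, -0.0510, 0)
rvec = (0.0380, 0.0215, -0.2293), |rvec| = θ = 0.23342 rad = 13.374°
Rodrigues: sinθ=0.23131, 1−cosθ=0.02712; R = I + sinθ·[k]× + (1−cosθ)·[k]×²:
    [+0.97360 +0.22763 +0.01697]
    [-0.22682 +0.97311 -0.04011]
    [-0.02564 +0.03520 +0.99905]
t = (-0.0819, 0.0815, 0.5374) m
M0: Pc = R·M0+t = (-0.11994, +0.14270, +0.54050); u = 674.3·(-0.11994)/0.54050 + 310.0 = 160.3643, v = 649.4·(+0.14270)/0.54050 + 225.7 = 397.1458
M1: Pc = R·M1+t = (-0.02064, +0.11956, +0.53789); u = 674.3·(-0.02064)/0.53789 + 310.0 = 284.1290, v = 649.4·(+0.11956)/0.53789 + 225.7 = 370.0479
M2: Pc = R·M2+t = (-0.04386, +0.02030, +0.53430); u = 674.3·(-0.04386)/0.53430 + 310.0 = 254.6529, v = 649.4·(+0.02030)/0.53430 + 225.7 = 250.3777
M3: Pc = R·M3+t = (-0.14316, +0.04344, +0.53691); u = 674.3·(-0.14316)/0.53691 + 310.0 = 130.2042, v = 649.4·(+0.04344)/0.53691 + 225.7 = 278.2398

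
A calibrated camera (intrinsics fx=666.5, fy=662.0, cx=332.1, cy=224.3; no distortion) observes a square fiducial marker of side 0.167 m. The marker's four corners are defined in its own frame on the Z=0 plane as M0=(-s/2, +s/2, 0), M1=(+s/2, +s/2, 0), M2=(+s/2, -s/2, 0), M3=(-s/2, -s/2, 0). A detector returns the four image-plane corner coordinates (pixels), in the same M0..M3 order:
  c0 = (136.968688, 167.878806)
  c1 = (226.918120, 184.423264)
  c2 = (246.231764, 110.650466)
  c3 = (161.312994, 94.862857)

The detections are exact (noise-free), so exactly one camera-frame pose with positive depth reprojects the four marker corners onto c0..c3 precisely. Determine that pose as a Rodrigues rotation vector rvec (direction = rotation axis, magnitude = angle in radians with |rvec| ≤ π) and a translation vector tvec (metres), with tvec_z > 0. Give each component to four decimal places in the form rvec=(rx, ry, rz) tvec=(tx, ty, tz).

Intrinsics K: fx=666.5, fy=662.0, cx=332.1, cy=224.3
Marker side s = 0.167 m; corners in marker frame (Z=0):
  M0 = (-0.0835, +0.0835, 0)
  M1 = (+0.0835, +0.0835, 0)
  M2 = (+0.0835, -0.0835, 0)
  M3 = (-0.0835, -0.0835, 0)
Detected image corners:
  c0 = (136.968688, 167.878806) px
  c1 = (226.918120, 184.423264) px
  c2 = (246.231764, 110.650466) px
  c3 = (161.312994, 94.862857) px
Planar DLT: solve 8×8 A·h = b for H (H[2,2]=1):
  H  [+525.71293 -196.49576 +193.21775]
  H  [+98.60689 +391.91026 +138.41743]
  H  [+0.01340 -0.34118 +1.00000]
B = K⁻¹H; ‖b₁‖=0.795423, ‖b₂‖=0.795423; λ = 2/(‖b₁‖+‖b₂‖) = 1.257193, sign → tz>0 ⇒ λ=+1.257193
r₁ = λ·B[:,0] = (+0.98324,+0.18155,+0.01685); r₂ = λ·B[:,1] = (-0.15691,+0.88960,-0.42894)
r₃ = r₁×r₂ = (-0.09286,+0.41910,+0.90318); SVD([r₁ r₂ r₃]) → R = UVᵀ:
  R  [+0.98324 -0.15691 -0.09286]
  R  [+0.18155 +0.88960 +0.41910]
  R  [+0.01685 -0.42894 +0.90318]
t = (-0.26197, -0.16310, +1.25719) m
tr R = 2.776017; θ = arccos((tr R − 1)/2) = 0.477800 rad = 27.376°
axis k = ((R−Rᵀ)₃₂, (R−Rᵀ)₁₃, (R−Rᵀ)₂₁) / (2 sinθ) = (-0.922125, -0.119296, +0.368040)
rvec = θ·k = (-0.440592, -0.057000, +0.175849)

rvec=(-0.4406, -0.0570, 0.1758) tvec=(-0.2620, -0.1631, 1.2572)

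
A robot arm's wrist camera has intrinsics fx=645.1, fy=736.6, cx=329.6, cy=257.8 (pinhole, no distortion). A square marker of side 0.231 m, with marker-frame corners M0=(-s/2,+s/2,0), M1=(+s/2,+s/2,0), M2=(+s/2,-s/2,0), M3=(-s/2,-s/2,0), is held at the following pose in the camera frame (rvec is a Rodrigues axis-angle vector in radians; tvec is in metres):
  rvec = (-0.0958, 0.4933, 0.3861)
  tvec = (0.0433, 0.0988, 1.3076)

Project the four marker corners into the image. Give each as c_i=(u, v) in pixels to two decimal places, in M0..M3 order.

c0=(284.84, 347.73) c1=(377.28, 401.58) c2=(422.96, 276.14) c3=(326.77, 232.45)

Intrinsics K: fx=645.1, fy=736.6, cx=329.6, cy=257.8
Marker side s = 0.231 m; corners in marker frame (Z=0):
  M0 = (-0.1155, +0.1155, 0)
  M1 = (+0.1155, +0.1155, 0)
  M2 = (+0.1155, -0.1155, 0)
  M3 = (-0.1155, -0.1155, 0)
rvec = (-0.0958, 0.4933, 0.3861), |rvec| = θ = 0.63372 rad = 36.309°
Rodrigues: sinθ=0.59214, 1−cosθ=0.19417; R = I + sinθ·[k]× + (1−cosθ)·[k]×²:
    [+0.81027 -0.38362 +0.44306]
    [+0.33792 +0.92349 +0.18160]
    [-0.47882 +0.00257 +0.87791]
t = (0.0433, 0.0988, 1.3076) m
M0: Pc = R·M0+t = (-0.09459, +0.16643, +1.36320); u = 645.1·(-0.09459)/1.36320 + 329.6 = 284.8357, v = 736.6·(+0.16643)/1.36320 + 257.8 = 347.7312
M1: Pc = R·M1+t = (+0.09258, +0.24449, +1.25259); u = 645.1·(+0.09258)/1.25259 + 329.6 = 377.2788, v = 736.6·(+0.24449)/1.25259 + 257.8 = 401.5765
M2: Pc = R·M2+t = (+0.18119, +0.03117, +1.25200); u = 645.1·(+0.18119)/1.25200 + 329.6 = 422.9615, v = 736.6·(+0.03117)/1.25200 + 257.8 = 276.1369
M3: Pc = R·M3+t = (-0.00598, -0.04689, +1.36261); u = 645.1·(-0.00598)/1.36261 + 329.6 = 326.7698, v = 736.6·(-0.04689)/1.36261 + 257.8 = 232.4506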